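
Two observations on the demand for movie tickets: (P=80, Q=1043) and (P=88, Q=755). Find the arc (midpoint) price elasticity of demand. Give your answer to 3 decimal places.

-3.364

ΔQ = 755 − 1043 = -288; ΔP = 88 − 80 = 8.
Midpoints: P̄ = 84.00, Q̄ = 899.0.
ε = (ΔQ/ΔP)(P̄/Q̄) = (-288/8)(84.00/899.0).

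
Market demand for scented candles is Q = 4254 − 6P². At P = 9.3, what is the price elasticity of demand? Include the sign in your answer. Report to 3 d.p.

-0.278

At P = 9.3, Q = 3735.060.
dQ/dP = −12P = -111.600.
ε = (dQ/dP)(P/Q) = (-111.600)(9.3/3735.060).
|ε| < 1, so demand is inelastic at this price.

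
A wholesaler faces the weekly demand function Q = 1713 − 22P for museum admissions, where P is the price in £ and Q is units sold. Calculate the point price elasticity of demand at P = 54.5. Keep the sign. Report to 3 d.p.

At P = 54.5, Q = 514.
dQ/dP = −22.
ε = (dQ/dP)(P/Q) = (-22)(54.5/514).

-2.333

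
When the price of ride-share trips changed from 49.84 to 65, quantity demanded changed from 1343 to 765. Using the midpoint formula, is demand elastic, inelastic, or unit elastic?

elastic

Arc ε ≈ -2.077.
|ε| = 2.08 > 1.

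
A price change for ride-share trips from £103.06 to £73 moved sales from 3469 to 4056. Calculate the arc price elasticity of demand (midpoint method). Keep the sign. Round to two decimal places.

-0.46

ΔQ = 4056 − 3469 = 587; ΔP = 73 − 103.06 = -30.06.
Midpoints: P̄ = 88.03, Q̄ = 3762.5.
ε = (ΔQ/ΔP)(P̄/Q̄) = (587/-30.06)(88.03/3762.5).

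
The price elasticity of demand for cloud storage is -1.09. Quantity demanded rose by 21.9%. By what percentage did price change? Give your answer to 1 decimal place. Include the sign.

%ΔP ≈ %ΔQ / ε = (21.9%)/(-1.09) = -20.09%.

-20.1%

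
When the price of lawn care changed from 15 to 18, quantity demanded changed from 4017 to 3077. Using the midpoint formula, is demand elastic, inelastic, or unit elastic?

Arc ε ≈ -1.458.
|ε| = 1.46 > 1.

elastic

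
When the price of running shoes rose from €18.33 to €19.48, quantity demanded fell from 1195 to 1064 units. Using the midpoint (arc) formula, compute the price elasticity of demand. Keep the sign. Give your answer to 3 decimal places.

ΔQ = 1064 − 1195 = -131; ΔP = 19.48 − 18.33 = 1.15.
Midpoints: P̄ = 18.91, Q̄ = 1129.5.
ε = (ΔQ/ΔP)(P̄/Q̄) = (-131/1.15)(18.91/1129.5).

-1.907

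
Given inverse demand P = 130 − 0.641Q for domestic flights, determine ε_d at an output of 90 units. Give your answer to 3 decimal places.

-1.253

At Q = 90, P = 130 − 0.641(90) = 72.31.
dP/dQ = −0.641, so dQ/dP = 1/(−0.641) = -1.560.
ε = (dQ/dP)(P/Q) = (-1.560)(72.31/90).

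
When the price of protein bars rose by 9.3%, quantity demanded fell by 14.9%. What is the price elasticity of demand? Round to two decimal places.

ε = %ΔQ / %ΔP = (-14.9)/(9.3) = -1.602.

-1.60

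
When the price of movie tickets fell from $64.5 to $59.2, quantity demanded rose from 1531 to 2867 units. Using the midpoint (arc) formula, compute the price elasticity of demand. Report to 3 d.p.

-7.090

ΔQ = 2867 − 1531 = 1336; ΔP = 59.2 − 64.5 = -5.3.
Midpoints: P̄ = 61.85, Q̄ = 2199.0.
ε = (ΔQ/ΔP)(P̄/Q̄) = (1336/-5.3)(61.85/2199.0).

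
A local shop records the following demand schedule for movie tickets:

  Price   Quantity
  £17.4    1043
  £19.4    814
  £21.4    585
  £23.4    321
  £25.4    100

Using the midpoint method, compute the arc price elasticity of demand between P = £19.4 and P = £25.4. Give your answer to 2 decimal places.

At P = 19.4, Q = 814; at P = 25.4, Q = 100.
ΔQ = -714, ΔP = 6.0. Midpoints: P̄ = 22.40, Q̄ = 457.0.
ε = (ΔQ/ΔP)(P̄/Q̄) = (-714/6.0)(22.40/457.0).

-5.83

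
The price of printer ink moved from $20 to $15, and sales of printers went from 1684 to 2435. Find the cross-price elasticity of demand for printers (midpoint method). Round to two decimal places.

-1.28

ΔQ_x = 2435 − 1684 = 751; ΔP_y = 15 − 20 = -5.
Midpoints: P̄_y = 17.50, Q̄_x = 2059.5.
ε_xy = (ΔQ_x/ΔP_y)(P̄_y/Q̄_x) = (751/-5)(17.50/2059.5).
ε_xy < 0, so the goods are complements.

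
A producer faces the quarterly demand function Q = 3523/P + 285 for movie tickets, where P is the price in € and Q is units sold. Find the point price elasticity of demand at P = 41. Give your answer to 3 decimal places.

-0.232

At P = 41, Q = 370.927.
dQ/dP = −3523/P² = -2.096.
ε = (dQ/dP)(P/Q) = (-2.096)(41/370.927).
|ε| < 1, so demand is inelastic at this price.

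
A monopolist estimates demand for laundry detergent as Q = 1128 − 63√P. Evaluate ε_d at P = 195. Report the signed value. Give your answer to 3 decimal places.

At P = 195, Q = 248.253.
dQ/dP = −63/(2√P) = -2.256.
ε = (dQ/dP)(P/Q) = (-2.256)(195/248.253).

-1.772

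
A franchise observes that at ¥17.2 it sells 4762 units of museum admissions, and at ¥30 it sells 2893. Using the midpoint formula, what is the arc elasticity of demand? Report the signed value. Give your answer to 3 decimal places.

-0.900

ΔQ = 2893 − 4762 = -1869; ΔP = 30 − 17.2 = 12.8.
Midpoints: P̄ = 23.60, Q̄ = 3827.5.
ε = (ΔQ/ΔP)(P̄/Q̄) = (-1869/12.8)(23.60/3827.5).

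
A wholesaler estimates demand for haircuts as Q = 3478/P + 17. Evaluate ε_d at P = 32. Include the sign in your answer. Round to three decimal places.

At P = 32, Q = 125.688.
dQ/dP = −3478/P² = -3.396.
ε = (dQ/dP)(P/Q) = (-3.396)(32/125.688).

-0.865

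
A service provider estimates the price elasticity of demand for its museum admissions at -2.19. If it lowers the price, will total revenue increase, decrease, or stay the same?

increase

|ε| = 2.19 > 1, so demand is elastic. A price cut therefore raises total revenue.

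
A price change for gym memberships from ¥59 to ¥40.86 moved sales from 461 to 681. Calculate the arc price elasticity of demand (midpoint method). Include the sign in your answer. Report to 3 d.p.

-1.061

ΔQ = 681 − 461 = 220; ΔP = 40.86 − 59 = -18.14.
Midpoints: P̄ = 49.93, Q̄ = 571.0.
ε = (ΔQ/ΔP)(P̄/Q̄) = (220/-18.14)(49.93/571.0).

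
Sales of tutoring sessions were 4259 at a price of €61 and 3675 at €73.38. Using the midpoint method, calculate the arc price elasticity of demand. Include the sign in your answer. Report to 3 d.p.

ΔQ = 3675 − 4259 = -584; ΔP = 73.38 − 61 = 12.38.
Midpoints: P̄ = 67.19, Q̄ = 3967.0.
ε = (ΔQ/ΔP)(P̄/Q̄) = (-584/12.38)(67.19/3967.0).

-0.799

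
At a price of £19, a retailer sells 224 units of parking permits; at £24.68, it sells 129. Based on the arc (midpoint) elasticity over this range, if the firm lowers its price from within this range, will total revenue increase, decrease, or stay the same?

increase

Arc ε = (-95/5.68)(21.84/176.5) ≈ -2.070.
|ε| = 2.07 > 1, so demand is elastic. A price cut therefore raises total revenue.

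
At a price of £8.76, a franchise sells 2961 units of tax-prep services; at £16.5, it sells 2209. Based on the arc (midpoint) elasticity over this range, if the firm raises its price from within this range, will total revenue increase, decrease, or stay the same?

Arc ε = (-752/7.74)(12.63/2585.0) ≈ -0.475.
|ε| = 0.47 < 1, so demand is inelastic. A price rise therefore raises total revenue.

increase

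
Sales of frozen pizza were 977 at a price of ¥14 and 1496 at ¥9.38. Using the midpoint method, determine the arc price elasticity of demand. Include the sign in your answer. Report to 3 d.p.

-1.062

ΔQ = 1496 − 977 = 519; ΔP = 9.38 − 14 = -4.62.
Midpoints: P̄ = 11.69, Q̄ = 1236.5.
ε = (ΔQ/ΔP)(P̄/Q̄) = (519/-4.62)(11.69/1236.5).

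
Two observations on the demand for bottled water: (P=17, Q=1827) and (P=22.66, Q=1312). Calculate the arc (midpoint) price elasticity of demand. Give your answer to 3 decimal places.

-1.150

ΔQ = 1312 − 1827 = -515; ΔP = 22.66 − 17 = 5.66.
Midpoints: P̄ = 19.83, Q̄ = 1569.5.
ε = (ΔQ/ΔP)(P̄/Q̄) = (-515/5.66)(19.83/1569.5).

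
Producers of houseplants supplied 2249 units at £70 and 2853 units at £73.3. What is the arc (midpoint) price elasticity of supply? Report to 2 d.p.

ΔQ = 2853 − 2249 = 604; ΔP = 73.3 − 70 = 3.3.
Midpoints: P̄ = 71.65, Q̄ = 2551.0.
ε_s = (ΔQ/ΔP)(P̄/Q̄) = (604/3.3)(71.65/2551.0).

5.14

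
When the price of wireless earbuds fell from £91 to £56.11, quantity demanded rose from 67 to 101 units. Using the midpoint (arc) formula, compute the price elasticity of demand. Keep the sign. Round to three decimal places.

-0.853

ΔQ = 101 − 67 = 34; ΔP = 56.11 − 91 = -34.89.
Midpoints: P̄ = 73.56, Q̄ = 84.0.
ε = (ΔQ/ΔP)(P̄/Q̄) = (34/-34.89)(73.56/84.0).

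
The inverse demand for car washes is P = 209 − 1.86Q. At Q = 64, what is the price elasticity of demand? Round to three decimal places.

At Q = 64, P = 209 − 1.86(64) = 89.96.
dP/dQ = −1.86, so dQ/dP = 1/(−1.86) = -0.538.
ε = (dQ/dP)(P/Q) = (-0.538)(89.96/64).

-0.756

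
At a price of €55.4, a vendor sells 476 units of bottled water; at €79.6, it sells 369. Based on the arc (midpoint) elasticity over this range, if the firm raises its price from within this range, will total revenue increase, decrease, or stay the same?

increase

Arc ε = (-107/24.2)(67.50/422.5) ≈ -0.706.
|ε| = 0.71 < 1, so demand is inelastic. A price rise therefore raises total revenue.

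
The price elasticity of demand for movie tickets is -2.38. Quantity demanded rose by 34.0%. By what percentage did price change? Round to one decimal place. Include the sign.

-14.3%

%ΔP ≈ %ΔQ / ε = (34.0%)/(-2.38) = -14.29%.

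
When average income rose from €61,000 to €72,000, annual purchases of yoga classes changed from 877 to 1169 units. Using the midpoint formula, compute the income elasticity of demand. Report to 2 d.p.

1.73

ΔQ = 292, ΔI = 11000. Midpoints: Ī = 66,500, Q̄ = 1023.0.
ε_I = (ΔQ/ΔI)(Ī/Q̄) = (292/11000)(66500/1023.0).
ε_I > 0, so the good is normal.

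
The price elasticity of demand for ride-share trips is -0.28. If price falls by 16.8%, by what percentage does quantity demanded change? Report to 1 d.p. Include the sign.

4.7%

%ΔQ ≈ ε × %ΔP = (-0.28)(-16.8%) = 4.70%.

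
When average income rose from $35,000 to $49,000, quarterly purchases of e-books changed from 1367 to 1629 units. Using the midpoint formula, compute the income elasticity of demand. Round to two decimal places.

ΔQ = 262, ΔI = 14000. Midpoints: Ī = 42,000, Q̄ = 1498.0.
ε_I = (ΔQ/ΔI)(Ī/Q̄) = (262/14000)(42000/1498.0).

0.52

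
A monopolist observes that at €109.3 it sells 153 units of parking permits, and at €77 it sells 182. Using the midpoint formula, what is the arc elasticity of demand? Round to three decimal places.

-0.499

ΔQ = 182 − 153 = 29; ΔP = 77 − 109.3 = -32.3.
Midpoints: P̄ = 93.15, Q̄ = 167.5.
ε = (ΔQ/ΔP)(P̄/Q̄) = (29/-32.3)(93.15/167.5).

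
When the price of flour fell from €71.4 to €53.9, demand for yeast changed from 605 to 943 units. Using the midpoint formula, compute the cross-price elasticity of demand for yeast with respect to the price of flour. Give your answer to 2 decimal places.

-1.56

ΔQ_x = 943 − 605 = 338; ΔP_y = 53.9 − 71.4 = -17.5.
Midpoints: P̄_y = 62.65, Q̄_x = 774.0.
ε_xy = (ΔQ_x/ΔP_y)(P̄_y/Q̄_x) = (338/-17.5)(62.65/774.0).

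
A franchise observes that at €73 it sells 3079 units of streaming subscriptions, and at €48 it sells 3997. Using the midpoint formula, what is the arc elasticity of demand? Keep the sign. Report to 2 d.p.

ΔQ = 3997 − 3079 = 918; ΔP = 48 − 73 = -25.
Midpoints: P̄ = 60.50, Q̄ = 3538.0.
ε = (ΔQ/ΔP)(P̄/Q̄) = (918/-25)(60.50/3538.0).

-0.63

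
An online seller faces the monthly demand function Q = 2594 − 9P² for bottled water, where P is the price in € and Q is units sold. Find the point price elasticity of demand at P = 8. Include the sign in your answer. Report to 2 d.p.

At P = 8, Q = 2018.
dQ/dP = −18P = -144.
ε = (dQ/dP)(P/Q) = (-144)(8/2018).

-0.57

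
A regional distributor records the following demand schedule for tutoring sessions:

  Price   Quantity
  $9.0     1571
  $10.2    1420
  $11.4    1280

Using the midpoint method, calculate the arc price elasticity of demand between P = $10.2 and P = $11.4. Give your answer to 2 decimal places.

-0.93

At P = 10.2, Q = 1420; at P = 11.4, Q = 1280.
ΔQ = -140, ΔP = 1.2. Midpoints: P̄ = 10.80, Q̄ = 1350.0.
ε = (ΔQ/ΔP)(P̄/Q̄) = (-140/1.2)(10.80/1350.0).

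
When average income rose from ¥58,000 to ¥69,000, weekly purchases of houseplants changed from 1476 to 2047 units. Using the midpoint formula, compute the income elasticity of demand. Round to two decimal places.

ΔQ = 571, ΔI = 11000. Midpoints: Ī = 63,500, Q̄ = 1761.5.
ε_I = (ΔQ/ΔI)(Ī/Q̄) = (571/11000)(63500/1761.5).

1.87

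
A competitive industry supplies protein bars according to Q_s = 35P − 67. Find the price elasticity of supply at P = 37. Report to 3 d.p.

At P = 37, Q_s = 1228.
dQ_s/dP = 35.
ε_s = (dQ_s/dP)(P/Q_s) = (35)(37/1228).

1.055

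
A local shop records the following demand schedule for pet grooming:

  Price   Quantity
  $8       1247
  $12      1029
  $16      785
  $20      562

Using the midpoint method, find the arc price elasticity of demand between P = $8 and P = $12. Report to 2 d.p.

-0.48

At P = 8, Q = 1247; at P = 12, Q = 1029.
ΔQ = -218, ΔP = 4. Midpoints: P̄ = 10.00, Q̄ = 1138.0.
ε = (ΔQ/ΔP)(P̄/Q̄) = (-218/4)(10.00/1138.0).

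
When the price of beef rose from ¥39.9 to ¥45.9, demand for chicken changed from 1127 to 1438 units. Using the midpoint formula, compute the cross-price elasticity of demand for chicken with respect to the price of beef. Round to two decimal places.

ΔQ_x = 1438 − 1127 = 311; ΔP_y = 45.9 − 39.9 = 6.
Midpoints: P̄_y = 42.90, Q̄_x = 1282.5.
ε_xy = (ΔQ_x/ΔP_y)(P̄_y/Q̄_x) = (311/6)(42.90/1282.5).

1.73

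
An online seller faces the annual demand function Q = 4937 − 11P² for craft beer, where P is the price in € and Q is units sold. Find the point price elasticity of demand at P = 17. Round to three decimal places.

-3.617

At P = 17, Q = 1758.
dQ/dP = −22P = -374.
ε = (dQ/dP)(P/Q) = (-374)(17/1758).
|ε| > 1, so demand is elastic at this price.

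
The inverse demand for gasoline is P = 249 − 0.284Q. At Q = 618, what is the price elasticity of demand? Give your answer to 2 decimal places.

-0.42

At Q = 618, P = 249 − 0.284(618) = 73.49.
dP/dQ = −0.284, so dQ/dP = 1/(−0.284) = -3.521.
ε = (dQ/dP)(P/Q) = (-3.521)(73.49/618).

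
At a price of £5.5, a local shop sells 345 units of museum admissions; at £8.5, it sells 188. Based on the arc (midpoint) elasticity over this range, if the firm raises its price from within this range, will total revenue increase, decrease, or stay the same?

Arc ε = (-157/3)(7.00/266.5) ≈ -1.375.
|ε| = 1.37 > 1, so demand is elastic. A price rise therefore reduces total revenue.

decrease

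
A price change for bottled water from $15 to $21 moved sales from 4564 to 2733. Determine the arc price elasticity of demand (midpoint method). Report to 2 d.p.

-1.51

ΔQ = 2733 − 4564 = -1831; ΔP = 21 − 15 = 6.
Midpoints: P̄ = 18.00, Q̄ = 3648.5.
ε = (ΔQ/ΔP)(P̄/Q̄) = (-1831/6)(18.00/3648.5).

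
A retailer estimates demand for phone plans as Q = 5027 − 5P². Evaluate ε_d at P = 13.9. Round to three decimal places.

-0.476

At P = 13.9, Q = 4060.950.
dQ/dP = −10P = -139.
ε = (dQ/dP)(P/Q) = (-139)(13.9/4060.950).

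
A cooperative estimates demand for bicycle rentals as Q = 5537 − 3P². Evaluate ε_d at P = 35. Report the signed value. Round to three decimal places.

At P = 35, Q = 1862.
dQ/dP = −6P = -210.
ε = (dQ/dP)(P/Q) = (-210)(35/1862).

-3.947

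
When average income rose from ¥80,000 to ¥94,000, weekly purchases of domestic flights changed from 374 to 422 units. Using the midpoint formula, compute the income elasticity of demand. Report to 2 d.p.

0.75

ΔQ = 48, ΔI = 14000. Midpoints: Ī = 87,000, Q̄ = 398.0.
ε_I = (ΔQ/ΔI)(Ī/Q̄) = (48/14000)(87000/398.0).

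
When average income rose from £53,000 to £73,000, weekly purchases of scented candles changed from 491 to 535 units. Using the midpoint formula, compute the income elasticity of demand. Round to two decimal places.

ΔQ = 44, ΔI = 20000. Midpoints: Ī = 63,000, Q̄ = 513.0.
ε_I = (ΔQ/ΔI)(Ī/Q̄) = (44/20000)(63000/513.0).
ε_I > 0, so the good is normal.

0.27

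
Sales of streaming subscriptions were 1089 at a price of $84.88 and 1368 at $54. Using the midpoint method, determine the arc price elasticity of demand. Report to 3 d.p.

-0.511

ΔQ = 1368 − 1089 = 279; ΔP = 54 − 84.88 = -30.88.
Midpoints: P̄ = 69.44, Q̄ = 1228.5.
ε = (ΔQ/ΔP)(P̄/Q̄) = (279/-30.88)(69.44/1228.5).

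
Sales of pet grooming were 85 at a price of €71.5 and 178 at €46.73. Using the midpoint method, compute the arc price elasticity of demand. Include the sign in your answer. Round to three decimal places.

ΔQ = 178 − 85 = 93; ΔP = 46.73 − 71.5 = -24.77.
Midpoints: P̄ = 59.11, Q̄ = 131.5.
ε = (ΔQ/ΔP)(P̄/Q̄) = (93/-24.77)(59.11/131.5).

-1.688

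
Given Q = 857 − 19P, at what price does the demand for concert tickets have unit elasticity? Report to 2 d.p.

For linear demand Q = a − bP, ε = −bP/(a − bP). |ε| = 1 when bP = a − bP, i.e. P = a/(2b).
P = 857/(2·19) = 857/38 = 22.5526.

22.55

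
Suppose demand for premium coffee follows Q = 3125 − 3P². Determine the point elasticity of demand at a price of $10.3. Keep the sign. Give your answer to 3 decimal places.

-0.227

At P = 10.3, Q = 2806.730.
dQ/dP = −6P = -61.800.
ε = (dQ/dP)(P/Q) = (-61.800)(10.3/2806.730).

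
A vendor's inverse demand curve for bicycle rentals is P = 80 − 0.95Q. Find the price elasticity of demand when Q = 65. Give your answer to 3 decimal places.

At Q = 65, P = 80 − 0.95(65) = 18.25.
dP/dQ = −0.95, so dQ/dP = 1/(−0.95) = -1.053.
ε = (dQ/dP)(P/Q) = (-1.053)(18.25/65).

-0.296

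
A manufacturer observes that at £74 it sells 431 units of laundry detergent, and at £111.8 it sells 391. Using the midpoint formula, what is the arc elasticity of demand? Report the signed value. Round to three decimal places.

ΔQ = 391 − 431 = -40; ΔP = 111.8 − 74 = 37.8.
Midpoints: P̄ = 92.90, Q̄ = 411.0.
ε = (ΔQ/ΔP)(P̄/Q̄) = (-40/37.8)(92.90/411.0).

-0.239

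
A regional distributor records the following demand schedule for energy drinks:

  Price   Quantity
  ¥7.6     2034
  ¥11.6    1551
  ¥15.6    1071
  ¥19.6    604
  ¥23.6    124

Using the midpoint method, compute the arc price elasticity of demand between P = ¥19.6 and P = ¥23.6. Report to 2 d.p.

-7.12

At P = 19.6, Q = 604; at P = 23.6, Q = 124.
ΔQ = -480, ΔP = 4.0. Midpoints: P̄ = 21.60, Q̄ = 364.0.
ε = (ΔQ/ΔP)(P̄/Q̄) = (-480/4.0)(21.60/364.0).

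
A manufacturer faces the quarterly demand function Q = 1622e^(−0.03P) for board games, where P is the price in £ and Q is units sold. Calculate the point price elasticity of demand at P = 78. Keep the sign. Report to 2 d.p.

At P = 78, Q = 156.243.
dQ/dP = −0.03·1622e^(−0.03P) = −0.03Q = -4.687.
ε = (dQ/dP)(P/Q) = (-4.687)(78/156.243).
|ε| > 1, so demand is elastic at this price.

-2.34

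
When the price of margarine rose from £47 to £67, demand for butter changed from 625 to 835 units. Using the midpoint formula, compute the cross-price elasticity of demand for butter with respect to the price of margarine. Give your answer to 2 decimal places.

0.82

ΔQ_x = 835 − 625 = 210; ΔP_y = 67 − 47 = 20.
Midpoints: P̄_y = 57.00, Q̄_x = 730.0.
ε_xy = (ΔQ_x/ΔP_y)(P̄_y/Q̄_x) = (210/20)(57.00/730.0).
ε_xy > 0, so the goods are substitutes.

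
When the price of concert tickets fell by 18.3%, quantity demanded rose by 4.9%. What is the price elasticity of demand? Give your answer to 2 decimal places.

ε = %ΔQ / %ΔP = (4.9)/(-18.3) = -0.268.

-0.27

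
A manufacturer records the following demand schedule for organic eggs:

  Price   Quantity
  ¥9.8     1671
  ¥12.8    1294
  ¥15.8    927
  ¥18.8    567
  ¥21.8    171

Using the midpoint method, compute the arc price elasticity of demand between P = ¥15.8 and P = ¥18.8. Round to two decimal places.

At P = 15.8, Q = 927; at P = 18.8, Q = 567.
ΔQ = -360, ΔP = 3.0. Midpoints: P̄ = 17.30, Q̄ = 747.0.
ε = (ΔQ/ΔP)(P̄/Q̄) = (-360/3.0)(17.30/747.0).

-2.78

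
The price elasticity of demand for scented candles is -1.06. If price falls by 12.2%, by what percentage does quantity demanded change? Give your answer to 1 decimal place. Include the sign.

%ΔQ ≈ ε × %ΔP = (-1.06)(-12.2%) = 12.93%.

12.9%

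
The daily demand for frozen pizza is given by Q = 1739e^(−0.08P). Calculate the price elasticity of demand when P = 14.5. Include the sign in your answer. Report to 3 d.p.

At P = 14.5, Q = 545.152.
dQ/dP = −0.08·1739e^(−0.08P) = −0.08Q = -43.612.
ε = (dQ/dP)(P/Q) = (-43.612)(14.5/545.152).
|ε| > 1, so demand is elastic at this price.

-1.160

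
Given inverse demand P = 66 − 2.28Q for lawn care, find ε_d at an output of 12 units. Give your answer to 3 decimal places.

At Q = 12, P = 66 − 2.28(12) = 38.64.
dP/dQ = −2.28, so dQ/dP = 1/(−2.28) = -0.439.
ε = (dQ/dP)(P/Q) = (-0.439)(38.64/12).

-1.412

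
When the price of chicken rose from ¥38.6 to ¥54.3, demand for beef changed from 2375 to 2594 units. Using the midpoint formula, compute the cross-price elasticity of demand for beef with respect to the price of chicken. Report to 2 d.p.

0.26

ΔQ_x = 2594 − 2375 = 219; ΔP_y = 54.3 − 38.6 = 15.7.
Midpoints: P̄_y = 46.45, Q̄_x = 2484.5.
ε_xy = (ΔQ_x/ΔP_y)(P̄_y/Q̄_x) = (219/15.7)(46.45/2484.5).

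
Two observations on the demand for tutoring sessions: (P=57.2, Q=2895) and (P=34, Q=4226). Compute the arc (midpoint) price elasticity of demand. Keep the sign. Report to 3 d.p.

ΔQ = 4226 − 2895 = 1331; ΔP = 34 − 57.2 = -23.2.
Midpoints: P̄ = 45.60, Q̄ = 3560.5.
ε = (ΔQ/ΔP)(P̄/Q̄) = (1331/-23.2)(45.60/3560.5).

-0.735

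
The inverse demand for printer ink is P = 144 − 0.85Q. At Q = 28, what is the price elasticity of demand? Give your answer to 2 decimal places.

-5.05

At Q = 28, P = 144 − 0.85(28) = 120.20.
dP/dQ = −0.85, so dQ/dP = 1/(−0.85) = -1.176.
ε = (dQ/dP)(P/Q) = (-1.176)(120.20/28).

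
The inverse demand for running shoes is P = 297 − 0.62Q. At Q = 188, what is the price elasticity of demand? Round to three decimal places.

-1.548

At Q = 188, P = 297 − 0.62(188) = 180.44.
dP/dQ = −0.62, so dQ/dP = 1/(−0.62) = -1.613.
ε = (dQ/dP)(P/Q) = (-1.613)(180.44/188).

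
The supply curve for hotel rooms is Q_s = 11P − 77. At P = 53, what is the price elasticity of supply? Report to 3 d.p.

1.152

At P = 53, Q_s = 506.
dQ_s/dP = 11.
ε_s = (dQ_s/dP)(P/Q_s) = (11)(53/506).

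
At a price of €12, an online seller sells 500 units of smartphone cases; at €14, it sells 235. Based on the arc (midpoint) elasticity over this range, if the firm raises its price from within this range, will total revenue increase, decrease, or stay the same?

decrease

Arc ε = (-265/2)(13.00/367.5) ≈ -4.687.
|ε| = 4.69 > 1, so demand is elastic. A price rise therefore reduces total revenue.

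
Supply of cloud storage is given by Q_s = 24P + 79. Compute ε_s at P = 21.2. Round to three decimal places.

At P = 21.2, Q_s = 587.80.
dQ_s/dP = 24.
ε_s = (dQ_s/dP)(P/Q_s) = (24)(21.2/587.80).

0.866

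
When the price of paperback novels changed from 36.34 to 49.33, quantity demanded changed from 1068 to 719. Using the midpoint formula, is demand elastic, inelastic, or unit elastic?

Arc ε ≈ -1.288.
|ε| = 1.29 > 1.

elastic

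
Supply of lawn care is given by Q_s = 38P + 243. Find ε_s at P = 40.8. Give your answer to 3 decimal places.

At P = 40.8, Q_s = 1793.40.
dQ_s/dP = 38.
ε_s = (dQ_s/dP)(P/Q_s) = (38)(40.8/1793.40).

0.865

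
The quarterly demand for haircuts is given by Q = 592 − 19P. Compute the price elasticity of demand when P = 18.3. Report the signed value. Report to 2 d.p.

-1.42

At P = 18.3, Q = 244.300.
dQ/dP = −19.
ε = (dQ/dP)(P/Q) = (-19)(18.3/244.300).
|ε| > 1, so demand is elastic at this price.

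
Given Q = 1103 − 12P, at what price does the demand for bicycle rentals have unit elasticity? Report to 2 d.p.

For linear demand Q = a − bP, ε = −bP/(a − bP). |ε| = 1 when bP = a − bP, i.e. P = a/(2b).
P = 1103/(2·12) = 1103/24 = 45.9583.

45.96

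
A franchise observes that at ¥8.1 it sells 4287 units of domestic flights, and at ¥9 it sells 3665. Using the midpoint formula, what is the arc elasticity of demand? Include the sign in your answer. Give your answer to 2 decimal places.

ΔQ = 3665 − 4287 = -622; ΔP = 9 − 8.1 = 0.9.
Midpoints: P̄ = 8.55, Q̄ = 3976.0.
ε = (ΔQ/ΔP)(P̄/Q̄) = (-622/0.9)(8.55/3976.0).

-1.49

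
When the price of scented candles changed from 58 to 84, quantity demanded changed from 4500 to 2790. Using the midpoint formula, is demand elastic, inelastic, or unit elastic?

elastic

Arc ε ≈ -1.281.
|ε| = 1.28 > 1.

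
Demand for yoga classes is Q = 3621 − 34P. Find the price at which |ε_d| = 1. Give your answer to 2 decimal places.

For linear demand Q = a − bP, ε = −bP/(a − bP). |ε| = 1 when bP = a − bP, i.e. P = a/(2b).
P = 3621/(2·34) = 3621/68 = 53.2500.

53.25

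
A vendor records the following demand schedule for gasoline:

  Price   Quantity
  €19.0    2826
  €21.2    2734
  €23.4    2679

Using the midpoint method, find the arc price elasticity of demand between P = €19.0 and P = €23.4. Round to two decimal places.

At P = 19.0, Q = 2826; at P = 23.4, Q = 2679.
ΔQ = -147, ΔP = 4.4. Midpoints: P̄ = 21.20, Q̄ = 2752.5.
ε = (ΔQ/ΔP)(P̄/Q̄) = (-147/4.4)(21.20/2752.5).

-0.26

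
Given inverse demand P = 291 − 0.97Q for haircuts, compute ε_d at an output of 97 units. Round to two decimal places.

-2.09

At Q = 97, P = 291 − 0.97(97) = 196.91.
dP/dQ = −0.97, so dQ/dP = 1/(−0.97) = -1.031.
ε = (dQ/dP)(P/Q) = (-1.031)(196.91/97).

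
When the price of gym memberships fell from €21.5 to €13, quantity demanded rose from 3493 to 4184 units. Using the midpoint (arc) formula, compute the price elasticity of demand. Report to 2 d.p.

ΔQ = 4184 − 3493 = 691; ΔP = 13 − 21.5 = -8.5.
Midpoints: P̄ = 17.25, Q̄ = 3838.5.
ε = (ΔQ/ΔP)(P̄/Q̄) = (691/-8.5)(17.25/3838.5).

-0.37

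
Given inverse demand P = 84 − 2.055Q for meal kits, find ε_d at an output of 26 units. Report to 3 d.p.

-0.572

At Q = 26, P = 84 − 2.055(26) = 30.57.
dP/dQ = −2.055, so dQ/dP = 1/(−2.055) = -0.487.
ε = (dQ/dP)(P/Q) = (-0.487)(30.57/26).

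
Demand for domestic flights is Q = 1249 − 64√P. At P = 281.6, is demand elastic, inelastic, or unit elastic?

elastic

Q = 175.020, dQ/dP = -1.907.
ε = (dQ/dP)(P/Q) ≈ -3.068.
|ε| = 3.07 > 1.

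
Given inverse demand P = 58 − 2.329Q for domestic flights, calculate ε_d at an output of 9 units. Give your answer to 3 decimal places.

At Q = 9, P = 58 − 2.329(9) = 37.04.
dP/dQ = −2.329, so dQ/dP = 1/(−2.329) = -0.429.
ε = (dQ/dP)(P/Q) = (-0.429)(37.04/9).

-1.767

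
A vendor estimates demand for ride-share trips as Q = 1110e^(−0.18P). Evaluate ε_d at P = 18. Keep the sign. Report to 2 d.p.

At P = 18, Q = 43.472.
dQ/dP = −0.18·1110e^(−0.18P) = −0.18Q = -7.825.
ε = (dQ/dP)(P/Q) = (-7.825)(18/43.472).

-3.24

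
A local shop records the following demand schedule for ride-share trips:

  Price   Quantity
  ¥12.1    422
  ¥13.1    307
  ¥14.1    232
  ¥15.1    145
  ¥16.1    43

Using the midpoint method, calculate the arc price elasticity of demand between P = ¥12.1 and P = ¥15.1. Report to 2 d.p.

At P = 12.1, Q = 422; at P = 15.1, Q = 145.
ΔQ = -277, ΔP = 3.0. Midpoints: P̄ = 13.60, Q̄ = 283.5.
ε = (ΔQ/ΔP)(P̄/Q̄) = (-277/3.0)(13.60/283.5).

-4.43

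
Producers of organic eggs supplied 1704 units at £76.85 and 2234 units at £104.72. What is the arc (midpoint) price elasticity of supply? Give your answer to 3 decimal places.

ΔQ = 2234 − 1704 = 530; ΔP = 104.72 − 76.85 = 27.87.
Midpoints: P̄ = 90.78, Q̄ = 1969.0.
ε_s = (ΔQ/ΔP)(P̄/Q̄) = (530/27.87)(90.78/1969.0).

0.877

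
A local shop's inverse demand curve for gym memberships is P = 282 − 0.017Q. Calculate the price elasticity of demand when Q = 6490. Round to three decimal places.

At Q = 6490, P = 282 − 0.017(6490) = 171.67.
dP/dQ = −0.017, so dQ/dP = 1/(−0.017) = -58.824.
ε = (dQ/dP)(P/Q) = (-58.824)(171.67/6490).

-1.556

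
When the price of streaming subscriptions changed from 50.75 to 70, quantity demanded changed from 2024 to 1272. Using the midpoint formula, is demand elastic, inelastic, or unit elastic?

Arc ε ≈ -1.431.
|ε| = 1.43 > 1.

elastic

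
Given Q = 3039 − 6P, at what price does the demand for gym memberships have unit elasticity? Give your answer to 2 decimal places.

253.25

For linear demand Q = a − bP, ε = −bP/(a − bP). |ε| = 1 when bP = a − bP, i.e. P = a/(2b).
P = 3039/(2·6) = 3039/12 = 253.2500.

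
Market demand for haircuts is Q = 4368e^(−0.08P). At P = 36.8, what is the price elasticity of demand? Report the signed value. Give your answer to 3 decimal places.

At P = 36.8, Q = 229.996.
dQ/dP = −0.08·4368e^(−0.08P) = −0.08Q = -18.400.
ε = (dQ/dP)(P/Q) = (-18.400)(36.8/229.996).

-2.944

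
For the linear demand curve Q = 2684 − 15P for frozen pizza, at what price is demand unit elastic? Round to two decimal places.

89.47

For linear demand Q = a − bP, ε = −bP/(a − bP). |ε| = 1 when bP = a − bP, i.e. P = a/(2b).
P = 2684/(2·15) = 2684/30 = 89.4667.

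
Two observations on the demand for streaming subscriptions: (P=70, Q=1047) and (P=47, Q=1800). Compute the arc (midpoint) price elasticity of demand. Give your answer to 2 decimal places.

-1.35

ΔQ = 1800 − 1047 = 753; ΔP = 47 − 70 = -23.
Midpoints: P̄ = 58.50, Q̄ = 1423.5.
ε = (ΔQ/ΔP)(P̄/Q̄) = (753/-23)(58.50/1423.5).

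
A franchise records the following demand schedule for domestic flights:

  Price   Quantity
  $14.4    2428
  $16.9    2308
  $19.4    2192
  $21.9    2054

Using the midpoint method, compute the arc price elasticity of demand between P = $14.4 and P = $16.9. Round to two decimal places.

-0.32

At P = 14.4, Q = 2428; at P = 16.9, Q = 2308.
ΔQ = -120, ΔP = 2.5. Midpoints: P̄ = 15.65, Q̄ = 2368.0.
ε = (ΔQ/ΔP)(P̄/Q̄) = (-120/2.5)(15.65/2368.0).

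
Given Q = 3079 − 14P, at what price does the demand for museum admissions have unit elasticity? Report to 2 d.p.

For linear demand Q = a − bP, ε = −bP/(a − bP). |ε| = 1 when bP = a − bP, i.e. P = a/(2b).
P = 3079/(2·14) = 3079/28 = 109.9643.

109.96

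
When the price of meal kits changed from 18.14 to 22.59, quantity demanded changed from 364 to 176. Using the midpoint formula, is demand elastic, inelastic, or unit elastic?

elastic

Arc ε ≈ -3.187.
|ε| = 3.19 > 1.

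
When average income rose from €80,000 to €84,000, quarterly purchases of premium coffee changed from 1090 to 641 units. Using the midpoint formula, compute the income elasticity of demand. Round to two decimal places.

-10.63

ΔQ = -449, ΔI = 4000. Midpoints: Ī = 82,000, Q̄ = 865.5.
ε_I = (ΔQ/ΔI)(Ī/Q̄) = (-449/4000)(82000/865.5).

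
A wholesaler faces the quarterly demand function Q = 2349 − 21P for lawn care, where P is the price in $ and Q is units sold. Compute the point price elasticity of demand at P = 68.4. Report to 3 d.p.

-1.574

At P = 68.4, Q = 912.600.
dQ/dP = −21.
ε = (dQ/dP)(P/Q) = (-21)(68.4/912.600).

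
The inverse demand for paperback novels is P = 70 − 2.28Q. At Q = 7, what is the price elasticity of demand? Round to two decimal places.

-3.39

At Q = 7, P = 70 − 2.28(7) = 54.04.
dP/dQ = −2.28, so dQ/dP = 1/(−2.28) = -0.439.
ε = (dQ/dP)(P/Q) = (-0.439)(54.04/7).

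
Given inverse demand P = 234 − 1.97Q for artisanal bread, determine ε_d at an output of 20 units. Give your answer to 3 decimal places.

-4.939

At Q = 20, P = 234 − 1.97(20) = 194.60.
dP/dQ = −1.97, so dQ/dP = 1/(−1.97) = -0.508.
ε = (dQ/dP)(P/Q) = (-0.508)(194.60/20).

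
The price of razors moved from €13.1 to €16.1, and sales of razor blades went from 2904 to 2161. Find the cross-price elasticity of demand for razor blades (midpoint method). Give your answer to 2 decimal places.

ΔQ_x = 2161 − 2904 = -743; ΔP_y = 16.1 − 13.1 = 3.0.
Midpoints: P̄_y = 14.60, Q̄_x = 2532.5.
ε_xy = (ΔQ_x/ΔP_y)(P̄_y/Q̄_x) = (-743/3.0)(14.60/2532.5).
ε_xy < 0, so the goods are complements.

-1.43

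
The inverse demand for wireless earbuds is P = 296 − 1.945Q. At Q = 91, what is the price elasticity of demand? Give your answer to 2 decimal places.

-0.67

At Q = 91, P = 296 − 1.945(91) = 119.00.
dP/dQ = −1.945, so dQ/dP = 1/(−1.945) = -0.514.
ε = (dQ/dP)(P/Q) = (-0.514)(119.00/91).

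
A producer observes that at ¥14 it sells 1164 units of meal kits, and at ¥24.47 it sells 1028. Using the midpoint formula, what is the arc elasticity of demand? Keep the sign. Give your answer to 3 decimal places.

-0.228

ΔQ = 1028 − 1164 = -136; ΔP = 24.47 − 14 = 10.47.
Midpoints: P̄ = 19.23, Q̄ = 1096.0.
ε = (ΔQ/ΔP)(P̄/Q̄) = (-136/10.47)(19.23/1096.0).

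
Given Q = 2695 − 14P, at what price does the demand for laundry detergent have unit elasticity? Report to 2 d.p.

For linear demand Q = a − bP, ε = −bP/(a − bP). |ε| = 1 when bP = a − bP, i.e. P = a/(2b).
P = 2695/(2·14) = 2695/28 = 96.2500.

96.25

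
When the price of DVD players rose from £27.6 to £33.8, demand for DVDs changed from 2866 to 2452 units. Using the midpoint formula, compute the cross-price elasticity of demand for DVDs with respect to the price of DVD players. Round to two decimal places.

ΔQ_x = 2452 − 2866 = -414; ΔP_y = 33.8 − 27.6 = 6.2.
Midpoints: P̄_y = 30.70, Q̄_x = 2659.0.
ε_xy = (ΔQ_x/ΔP_y)(P̄_y/Q̄_x) = (-414/6.2)(30.70/2659.0).

-0.77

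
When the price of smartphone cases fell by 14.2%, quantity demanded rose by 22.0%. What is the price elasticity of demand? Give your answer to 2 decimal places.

ε = %ΔQ / %ΔP = (22.0)/(-14.2) = -1.549.

-1.55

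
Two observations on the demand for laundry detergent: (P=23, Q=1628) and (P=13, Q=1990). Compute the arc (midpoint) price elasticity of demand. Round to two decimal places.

ΔQ = 1990 − 1628 = 362; ΔP = 13 − 23 = -10.
Midpoints: P̄ = 18.00, Q̄ = 1809.0.
ε = (ΔQ/ΔP)(P̄/Q̄) = (362/-10)(18.00/1809.0).

-0.36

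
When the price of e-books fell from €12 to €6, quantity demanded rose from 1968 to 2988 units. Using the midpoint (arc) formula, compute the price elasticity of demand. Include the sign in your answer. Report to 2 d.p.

ΔQ = 2988 − 1968 = 1020; ΔP = 6 − 12 = -6.
Midpoints: P̄ = 9.00, Q̄ = 2478.0.
ε = (ΔQ/ΔP)(P̄/Q̄) = (1020/-6)(9.00/2478.0).

-0.62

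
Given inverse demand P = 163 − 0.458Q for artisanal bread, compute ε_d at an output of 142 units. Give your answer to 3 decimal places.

At Q = 142, P = 163 − 0.458(142) = 97.96.
dP/dQ = −0.458, so dQ/dP = 1/(−0.458) = -2.183.
ε = (dQ/dP)(P/Q) = (-2.183)(97.96/142).

-1.506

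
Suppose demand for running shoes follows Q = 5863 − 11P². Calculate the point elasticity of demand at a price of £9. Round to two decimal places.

At P = 9, Q = 4972.
dQ/dP = −22P = -198.
ε = (dQ/dP)(P/Q) = (-198)(9/4972).

-0.36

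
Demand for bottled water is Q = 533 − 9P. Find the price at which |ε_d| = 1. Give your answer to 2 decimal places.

29.61

For linear demand Q = a − bP, ε = −bP/(a − bP). |ε| = 1 when bP = a − bP, i.e. P = a/(2b).
P = 533/(2·9) = 533/18 = 29.6111.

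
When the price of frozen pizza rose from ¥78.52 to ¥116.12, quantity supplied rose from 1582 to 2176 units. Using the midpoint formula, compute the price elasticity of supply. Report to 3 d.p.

ΔQ = 2176 − 1582 = 594; ΔP = 116.12 − 78.52 = 37.6.
Midpoints: P̄ = 97.32, Q̄ = 1879.0.
ε_s = (ΔQ/ΔP)(P̄/Q̄) = (594/37.6)(97.32/1879.0).

0.818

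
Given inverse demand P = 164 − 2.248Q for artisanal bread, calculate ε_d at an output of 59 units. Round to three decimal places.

At Q = 59, P = 164 − 2.248(59) = 31.37.
dP/dQ = −2.248, so dQ/dP = 1/(−2.248) = -0.445.
ε = (dQ/dP)(P/Q) = (-0.445)(31.37/59).

-0.237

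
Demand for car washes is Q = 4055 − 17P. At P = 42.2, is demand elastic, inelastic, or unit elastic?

inelastic

Q = 3337.600, dQ/dP = -17.
ε = (dQ/dP)(P/Q) ≈ -0.215.
|ε| = 0.21 < 1.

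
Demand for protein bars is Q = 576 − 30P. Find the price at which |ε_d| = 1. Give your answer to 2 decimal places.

For linear demand Q = a − bP, ε = −bP/(a − bP). |ε| = 1 when bP = a − bP, i.e. P = a/(2b).
P = 576/(2·30) = 576/60 = 9.6000.

9.60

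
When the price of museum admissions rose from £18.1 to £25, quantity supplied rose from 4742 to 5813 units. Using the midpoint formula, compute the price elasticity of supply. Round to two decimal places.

ΔQ = 5813 − 4742 = 1071; ΔP = 25 − 18.1 = 6.9.
Midpoints: P̄ = 21.55, Q̄ = 5277.5.
ε_s = (ΔQ/ΔP)(P̄/Q̄) = (1071/6.9)(21.55/5277.5).

0.63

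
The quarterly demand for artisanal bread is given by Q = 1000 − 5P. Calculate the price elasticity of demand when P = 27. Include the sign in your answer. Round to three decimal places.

At P = 27, Q = 865.
dQ/dP = −5.
ε = (dQ/dP)(P/Q) = (-5)(27/865).
|ε| < 1, so demand is inelastic at this price.

-0.156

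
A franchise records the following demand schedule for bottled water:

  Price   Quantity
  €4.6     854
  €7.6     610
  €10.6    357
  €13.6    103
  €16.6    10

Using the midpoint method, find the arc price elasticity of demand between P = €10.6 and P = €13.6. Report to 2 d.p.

At P = 10.6, Q = 357; at P = 13.6, Q = 103.
ΔQ = -254, ΔP = 3.0. Midpoints: P̄ = 12.10, Q̄ = 230.0.
ε = (ΔQ/ΔP)(P̄/Q̄) = (-254/3.0)(12.10/230.0).

-4.45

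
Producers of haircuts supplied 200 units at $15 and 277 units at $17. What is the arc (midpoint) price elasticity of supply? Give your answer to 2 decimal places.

2.58

ΔQ = 277 − 200 = 77; ΔP = 17 − 15 = 2.
Midpoints: P̄ = 16.00, Q̄ = 238.5.
ε_s = (ΔQ/ΔP)(P̄/Q̄) = (77/2)(16.00/238.5).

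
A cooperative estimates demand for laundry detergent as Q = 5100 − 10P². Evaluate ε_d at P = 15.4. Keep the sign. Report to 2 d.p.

-1.74

At P = 15.4, Q = 2728.400.
dQ/dP = −20P = -308.
ε = (dQ/dP)(P/Q) = (-308)(15.4/2728.400).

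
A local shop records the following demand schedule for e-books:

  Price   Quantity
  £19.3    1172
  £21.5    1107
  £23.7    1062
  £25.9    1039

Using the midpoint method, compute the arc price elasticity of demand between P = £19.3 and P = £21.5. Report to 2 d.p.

-0.53

At P = 19.3, Q = 1172; at P = 21.5, Q = 1107.
ΔQ = -65, ΔP = 2.2. Midpoints: P̄ = 20.40, Q̄ = 1139.5.
ε = (ΔQ/ΔP)(P̄/Q̄) = (-65/2.2)(20.40/1139.5).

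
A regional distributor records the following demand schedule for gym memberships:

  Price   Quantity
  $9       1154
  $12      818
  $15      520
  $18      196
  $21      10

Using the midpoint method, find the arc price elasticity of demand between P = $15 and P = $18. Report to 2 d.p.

-4.98

At P = 15, Q = 520; at P = 18, Q = 196.
ΔQ = -324, ΔP = 3. Midpoints: P̄ = 16.50, Q̄ = 358.0.
ε = (ΔQ/ΔP)(P̄/Q̄) = (-324/3)(16.50/358.0).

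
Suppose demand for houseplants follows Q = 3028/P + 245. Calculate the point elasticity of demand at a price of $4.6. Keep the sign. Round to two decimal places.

At P = 4.6, Q = 903.261.
dQ/dP = −3028/P² = -143.100.
ε = (dQ/dP)(P/Q) = (-143.100)(4.6/903.261).

-0.73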